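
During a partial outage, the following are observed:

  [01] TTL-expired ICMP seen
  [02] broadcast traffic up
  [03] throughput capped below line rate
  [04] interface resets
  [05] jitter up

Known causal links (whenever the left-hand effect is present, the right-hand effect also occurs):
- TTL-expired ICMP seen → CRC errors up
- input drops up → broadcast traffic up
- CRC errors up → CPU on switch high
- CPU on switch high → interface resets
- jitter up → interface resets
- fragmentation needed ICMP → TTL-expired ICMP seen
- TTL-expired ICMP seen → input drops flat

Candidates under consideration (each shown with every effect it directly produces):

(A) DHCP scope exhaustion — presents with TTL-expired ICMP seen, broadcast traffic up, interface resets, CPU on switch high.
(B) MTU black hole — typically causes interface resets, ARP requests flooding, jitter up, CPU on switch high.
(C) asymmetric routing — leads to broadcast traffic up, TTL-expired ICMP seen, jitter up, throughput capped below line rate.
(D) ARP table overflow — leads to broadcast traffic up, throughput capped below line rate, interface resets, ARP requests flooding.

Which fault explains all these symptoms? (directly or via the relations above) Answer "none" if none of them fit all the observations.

C

For each candidate, compare predicted effects to what was observed:
(A) DHCP scope exhaustion — TTL-expired ICMP seen match; broadcast traffic up match; throughput capped below line rate miss; interface resets match; jitter up miss
(B) MTU black hole — TTL-expired ICMP seen miss; broadcast traffic up miss; throughput capped below line rate miss; interface resets match; jitter up match
(C) asymmetric routing — accounts for every observation (interface resets via jitter up → interface resets)
(D) ARP table overflow — does not account for TTL-expired ICMP seen, jitter up
Only (C) is consistent with every observation.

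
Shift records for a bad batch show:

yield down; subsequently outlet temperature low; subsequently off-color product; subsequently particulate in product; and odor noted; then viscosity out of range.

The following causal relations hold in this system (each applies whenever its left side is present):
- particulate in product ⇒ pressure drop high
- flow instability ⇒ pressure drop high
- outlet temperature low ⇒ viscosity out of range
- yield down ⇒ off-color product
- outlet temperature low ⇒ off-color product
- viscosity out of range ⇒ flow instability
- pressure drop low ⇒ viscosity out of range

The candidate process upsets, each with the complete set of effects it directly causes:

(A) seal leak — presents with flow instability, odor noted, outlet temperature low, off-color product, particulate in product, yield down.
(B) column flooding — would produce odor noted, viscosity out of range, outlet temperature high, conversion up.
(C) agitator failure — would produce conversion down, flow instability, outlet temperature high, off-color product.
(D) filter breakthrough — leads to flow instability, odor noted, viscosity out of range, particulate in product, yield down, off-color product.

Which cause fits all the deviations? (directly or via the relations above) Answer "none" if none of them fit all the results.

Testing each hypothesis:
(A) seal leak — yield down yes; outlet temperature low yes; off-color product yes; particulate in product yes; odor noted yes; viscosity out of range yes (through outlet temperature low → viscosity out of range)
(B) column flooding — yield down NO; outlet temperature low NO; off-color product NO; particulate in product NO; odor noted yes; viscosity out of range yes
(C) agitator failure — yield down NO; outlet temperature low NO; off-color product yes; particulate in product NO; odor noted NO; viscosity out of range NO
(D) filter breakthrough — does not account for outlet temperature low
Only (A) is consistent with every observation.

A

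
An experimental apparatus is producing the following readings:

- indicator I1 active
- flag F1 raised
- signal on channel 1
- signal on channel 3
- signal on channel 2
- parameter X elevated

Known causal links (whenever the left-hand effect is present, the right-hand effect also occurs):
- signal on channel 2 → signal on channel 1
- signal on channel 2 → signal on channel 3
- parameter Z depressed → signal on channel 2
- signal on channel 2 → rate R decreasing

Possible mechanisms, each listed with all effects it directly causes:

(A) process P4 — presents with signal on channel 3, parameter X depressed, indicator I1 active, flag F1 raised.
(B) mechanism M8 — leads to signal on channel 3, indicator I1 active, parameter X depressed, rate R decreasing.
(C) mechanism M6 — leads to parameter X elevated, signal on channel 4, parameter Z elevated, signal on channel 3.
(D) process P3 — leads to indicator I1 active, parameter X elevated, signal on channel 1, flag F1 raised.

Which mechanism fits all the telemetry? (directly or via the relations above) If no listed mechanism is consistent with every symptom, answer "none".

none

Per-candidate check:
(A) process P4 — indicator I1 active yes; flag F1 raised yes; signal on channel 1 NO; signal on channel 3 yes; signal on channel 2 NO; parameter X elevated NO
(B) mechanism M8 — indicator I1 active yes; flag F1 raised NO; signal on channel 1 NO; signal on channel 3 yes; signal on channel 2 NO; parameter X elevated NO
(C) mechanism M6 — does not account for indicator I1 active, flag F1 raised, signal on channel 1, signal on channel 2
(D) process P3 — does not account for signal on channel 3, signal on channel 2
None of the listed candidates fits everything.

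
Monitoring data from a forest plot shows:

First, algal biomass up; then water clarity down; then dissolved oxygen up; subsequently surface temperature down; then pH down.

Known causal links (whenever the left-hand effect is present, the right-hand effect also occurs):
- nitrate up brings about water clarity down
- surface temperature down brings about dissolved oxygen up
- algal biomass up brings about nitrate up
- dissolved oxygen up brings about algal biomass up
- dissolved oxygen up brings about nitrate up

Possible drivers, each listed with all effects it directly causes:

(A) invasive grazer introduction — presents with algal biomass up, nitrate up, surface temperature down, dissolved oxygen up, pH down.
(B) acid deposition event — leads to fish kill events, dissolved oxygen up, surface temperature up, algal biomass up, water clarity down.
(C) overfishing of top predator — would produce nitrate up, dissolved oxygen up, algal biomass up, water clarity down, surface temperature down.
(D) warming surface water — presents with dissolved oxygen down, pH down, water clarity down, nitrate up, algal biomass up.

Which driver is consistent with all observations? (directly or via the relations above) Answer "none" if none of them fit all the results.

Testing each hypothesis:
(A) invasive grazer introduction — algal biomass up +; water clarity down + (through nitrate up → water clarity down); dissolved oxygen up +; surface temperature down +; pH down +
(B) acid deposition event — algal biomass up +; water clarity down +; dissolved oxygen up +; surface temperature down -; pH down -
(C) overfishing of top predator — algal biomass up +; water clarity down +; dissolved oxygen up +; surface temperature down +; pH down -
(D) warming surface water — fails on dissolved oxygen up, surface temperature down (predicts dissolved oxygen down, not dissolved oxygen up)
(A) alone accounts for all the evidence.

A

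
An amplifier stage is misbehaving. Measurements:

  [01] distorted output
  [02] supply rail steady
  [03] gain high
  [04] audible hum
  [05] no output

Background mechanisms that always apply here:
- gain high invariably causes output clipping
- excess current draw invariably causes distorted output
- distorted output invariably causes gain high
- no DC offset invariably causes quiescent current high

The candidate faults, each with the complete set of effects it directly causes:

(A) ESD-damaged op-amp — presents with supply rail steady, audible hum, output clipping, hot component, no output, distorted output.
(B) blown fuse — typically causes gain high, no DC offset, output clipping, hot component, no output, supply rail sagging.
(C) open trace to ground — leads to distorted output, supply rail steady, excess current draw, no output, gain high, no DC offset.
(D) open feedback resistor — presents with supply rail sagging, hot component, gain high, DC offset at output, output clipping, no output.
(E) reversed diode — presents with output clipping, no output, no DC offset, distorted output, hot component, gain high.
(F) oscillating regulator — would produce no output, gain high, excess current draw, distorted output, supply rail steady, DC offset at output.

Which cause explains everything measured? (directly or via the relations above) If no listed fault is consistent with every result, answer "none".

A

Checking each candidate against the observations:
(A) ESD-damaged op-amp — distorted output +; supply rail steady +; gain high + (via distorted output → gain high); audible hum +; no output +
(B) blown fuse — fails on distorted output, supply rail steady, audible hum (predicts supply rail sagging, not supply rail steady)
(C) open trace to ground — does not account for audible hum
(D) open feedback resistor — fails on distorted output, supply rail steady, audible hum (predicts supply rail sagging, not supply rail steady)
(E) reversed diode — distorted output +; supply rail steady -; gain high +; audible hum -; no output +
(F) oscillating regulator — does not account for audible hum
(A) is the only candidate with no mismatches.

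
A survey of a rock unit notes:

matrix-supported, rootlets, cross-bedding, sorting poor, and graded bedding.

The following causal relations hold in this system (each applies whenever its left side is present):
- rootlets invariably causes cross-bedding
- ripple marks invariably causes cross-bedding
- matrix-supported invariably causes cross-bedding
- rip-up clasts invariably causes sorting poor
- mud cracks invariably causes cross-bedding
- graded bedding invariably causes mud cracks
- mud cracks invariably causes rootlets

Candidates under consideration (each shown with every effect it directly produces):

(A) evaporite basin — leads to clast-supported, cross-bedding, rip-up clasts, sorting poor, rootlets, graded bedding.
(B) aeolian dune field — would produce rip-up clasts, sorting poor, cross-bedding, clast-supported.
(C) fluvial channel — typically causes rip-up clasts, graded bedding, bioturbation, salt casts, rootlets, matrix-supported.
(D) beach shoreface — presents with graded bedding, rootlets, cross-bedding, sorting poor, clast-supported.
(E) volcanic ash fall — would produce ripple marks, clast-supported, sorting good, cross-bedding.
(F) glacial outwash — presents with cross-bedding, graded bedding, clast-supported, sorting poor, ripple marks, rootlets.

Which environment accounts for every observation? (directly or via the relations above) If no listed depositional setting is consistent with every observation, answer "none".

Testing each hypothesis:
(A) evaporite basin — matrix-supported ✗; rootlets ✓; cross-bedding ✓; sorting poor ✓; graded bedding ✓
(B) aeolian dune field — matrix-supported ✗; rootlets ✗; cross-bedding ✓; sorting poor ✓; graded bedding ✗
(C) fluvial channel — accounts for every observation (cross-bedding by rootlets → cross-bedding)
(D) beach shoreface — fails on matrix-supported (predicts clast-supported, not matrix-supported)
(E) volcanic ash fall — matrix-supported ✗; rootlets ✗; cross-bedding ✓; sorting poor ✗; graded bedding ✗
(F) glacial outwash — matrix-supported ✗; rootlets ✓; cross-bedding ✓; sorting poor ✓; graded bedding ✓
(C) alone accounts for all the evidence.

C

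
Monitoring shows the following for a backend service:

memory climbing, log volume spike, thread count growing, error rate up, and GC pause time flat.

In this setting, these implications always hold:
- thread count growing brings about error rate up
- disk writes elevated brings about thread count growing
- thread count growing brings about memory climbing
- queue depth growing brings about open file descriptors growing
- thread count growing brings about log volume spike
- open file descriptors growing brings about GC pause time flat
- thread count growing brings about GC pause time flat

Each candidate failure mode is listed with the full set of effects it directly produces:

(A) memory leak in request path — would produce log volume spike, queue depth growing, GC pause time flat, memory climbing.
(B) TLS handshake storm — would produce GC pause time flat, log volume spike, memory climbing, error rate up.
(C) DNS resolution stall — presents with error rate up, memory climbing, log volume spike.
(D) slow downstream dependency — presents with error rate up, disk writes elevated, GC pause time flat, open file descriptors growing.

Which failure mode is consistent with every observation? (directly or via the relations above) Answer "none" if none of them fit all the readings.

Checking each candidate against the observations:
(A) memory leak in request path — memory climbing ✓; log volume spike ✓; thread count growing ✗; error rate up ✗; GC pause time flat ✓
(B) TLS handshake storm — memory climbing ✓; log volume spike ✓; thread count growing ✗; error rate up ✓; GC pause time flat ✓
(C) DNS resolution stall — memory climbing ✓; log volume spike ✓; thread count growing ✗; error rate up ✓; GC pause time flat ✗
(D) slow downstream dependency — accounts for every observation (memory climbing through disk writes elevated → thread count growing → memory climbing)
(D) alone accounts for all the evidence.

D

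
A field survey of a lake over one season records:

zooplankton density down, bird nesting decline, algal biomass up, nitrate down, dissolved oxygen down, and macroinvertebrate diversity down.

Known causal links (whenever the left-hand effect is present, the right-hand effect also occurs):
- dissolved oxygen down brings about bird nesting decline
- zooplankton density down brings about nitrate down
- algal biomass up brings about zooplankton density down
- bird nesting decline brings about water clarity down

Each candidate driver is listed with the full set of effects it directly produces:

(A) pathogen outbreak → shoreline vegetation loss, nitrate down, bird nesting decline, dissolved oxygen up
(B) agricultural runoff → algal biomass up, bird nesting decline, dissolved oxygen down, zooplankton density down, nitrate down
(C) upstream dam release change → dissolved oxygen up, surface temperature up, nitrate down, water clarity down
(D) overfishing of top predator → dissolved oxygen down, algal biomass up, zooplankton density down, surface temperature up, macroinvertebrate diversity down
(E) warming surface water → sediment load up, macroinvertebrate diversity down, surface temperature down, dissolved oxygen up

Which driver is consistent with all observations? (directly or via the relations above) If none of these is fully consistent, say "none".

D

Checking each candidate against the observations:
(A) pathogen outbreak — zooplankton density down miss; bird nesting decline match; algal biomass up miss; nitrate down match; dissolved oxygen down miss; macroinvertebrate diversity down miss
(B) agricultural runoff — does not account for macroinvertebrate diversity down
(C) upstream dam release change — fails on zooplankton density down, bird nesting decline, algal biomass up, dissolved oxygen down, macroinvertebrate diversity down (predicts dissolved oxygen up, not dissolved oxygen down)
(D) overfishing of top predator — accounts for every observation (bird nesting decline through dissolved oxygen down → bird nesting decline)
(E) warming surface water — zooplankton density down miss; bird nesting decline miss; algal biomass up miss; nitrate down miss; dissolved oxygen down miss; macroinvertebrate diversity down match
(D) is the only candidate with no mismatches.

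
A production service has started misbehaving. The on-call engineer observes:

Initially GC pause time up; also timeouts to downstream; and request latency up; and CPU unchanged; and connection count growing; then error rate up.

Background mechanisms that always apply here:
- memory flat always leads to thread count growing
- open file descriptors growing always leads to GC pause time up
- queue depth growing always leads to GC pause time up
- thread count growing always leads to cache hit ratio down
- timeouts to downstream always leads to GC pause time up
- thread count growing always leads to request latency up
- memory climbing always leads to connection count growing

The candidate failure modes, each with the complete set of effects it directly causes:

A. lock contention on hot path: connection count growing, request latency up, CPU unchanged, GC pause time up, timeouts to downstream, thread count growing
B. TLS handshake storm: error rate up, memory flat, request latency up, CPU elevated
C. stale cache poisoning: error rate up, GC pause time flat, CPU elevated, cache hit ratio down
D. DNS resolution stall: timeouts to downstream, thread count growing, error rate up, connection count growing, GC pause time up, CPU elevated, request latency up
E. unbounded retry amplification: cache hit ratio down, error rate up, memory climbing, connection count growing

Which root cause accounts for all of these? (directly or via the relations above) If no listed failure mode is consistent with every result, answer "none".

none

Testing each hypothesis:
(A) lock contention on hot path — GC pause time up +; timeouts to downstream +; request latency up +; CPU unchanged +; connection count growing +; error rate up -
(B) TLS handshake storm — fails on GC pause time up, timeouts to downstream, CPU unchanged, connection count growing (predicts CPU elevated, not CPU unchanged)
(C) stale cache poisoning — fails on GC pause time up, timeouts to downstream, request latency up, CPU unchanged, connection count growing (predicts GC pause time flat, not GC pause time up; predicts CPU elevated, not CPU unchanged)
(D) DNS resolution stall — GC pause time up +; timeouts to downstream +; request latency up +; CPU unchanged -; connection count growing +; error rate up +
(E) unbounded retry amplification — GC pause time up -; timeouts to downstream -; request latency up -; CPU unchanged -; connection count growing +; error rate up +
No candidate is consistent with all observations.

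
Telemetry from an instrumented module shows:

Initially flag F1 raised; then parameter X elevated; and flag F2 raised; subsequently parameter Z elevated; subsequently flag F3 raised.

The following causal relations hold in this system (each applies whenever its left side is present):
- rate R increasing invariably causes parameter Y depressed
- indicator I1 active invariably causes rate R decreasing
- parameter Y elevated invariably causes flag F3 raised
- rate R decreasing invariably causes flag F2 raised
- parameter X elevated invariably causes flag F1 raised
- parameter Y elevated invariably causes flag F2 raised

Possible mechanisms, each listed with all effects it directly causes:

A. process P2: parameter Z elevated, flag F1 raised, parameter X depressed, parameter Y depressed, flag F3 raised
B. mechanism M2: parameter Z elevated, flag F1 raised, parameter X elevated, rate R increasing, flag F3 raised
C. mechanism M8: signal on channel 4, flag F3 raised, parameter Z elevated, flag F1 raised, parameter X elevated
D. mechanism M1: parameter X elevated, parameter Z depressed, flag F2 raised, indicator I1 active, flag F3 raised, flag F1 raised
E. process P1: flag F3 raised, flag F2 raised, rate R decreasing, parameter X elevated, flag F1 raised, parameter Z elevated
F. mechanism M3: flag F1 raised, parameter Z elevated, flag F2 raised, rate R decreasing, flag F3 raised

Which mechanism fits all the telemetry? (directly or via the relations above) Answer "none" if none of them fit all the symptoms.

E

Checking each candidate against the observations:
(A) process P2 — fails on parameter X elevated, flag F2 raised (predicts parameter X depressed, not parameter X elevated)
(B) mechanism M2 — does not account for flag F2 raised
(C) mechanism M8 — does not account for flag F2 raised
(D) mechanism M1 — flag F1 raised ✓; parameter X elevated ✓; flag F2 raised ✓; parameter Z elevated ✗; flag F3 raised ✓
(E) process P1 — flag F1 raised ✓; parameter X elevated ✓; flag F2 raised ✓; parameter Z elevated ✓; flag F3 raised ✓
(F) mechanism M3 — does not account for parameter X elevated
(E) alone accounts for all the evidence.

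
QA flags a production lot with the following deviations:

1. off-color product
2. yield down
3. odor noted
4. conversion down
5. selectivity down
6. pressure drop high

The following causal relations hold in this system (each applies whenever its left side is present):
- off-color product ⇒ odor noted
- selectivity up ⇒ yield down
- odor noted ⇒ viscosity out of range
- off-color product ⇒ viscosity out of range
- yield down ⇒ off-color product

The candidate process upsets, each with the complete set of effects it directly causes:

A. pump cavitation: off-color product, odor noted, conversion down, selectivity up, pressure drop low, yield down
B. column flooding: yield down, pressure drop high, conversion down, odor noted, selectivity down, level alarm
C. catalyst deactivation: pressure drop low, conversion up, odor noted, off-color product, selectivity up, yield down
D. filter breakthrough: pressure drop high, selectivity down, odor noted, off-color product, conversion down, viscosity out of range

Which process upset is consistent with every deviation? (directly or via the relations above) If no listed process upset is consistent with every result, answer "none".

Checking each candidate against the observations:
(A) pump cavitation — off-color product match; yield down match; odor noted match; conversion down match; selectivity down miss; pressure drop high miss
(B) column flooding — off-color product match (via yield down → off-color product); yield down match; odor noted match; conversion down match; selectivity down match; pressure drop high match
(C) catalyst deactivation — fails on conversion down, selectivity down, pressure drop high (predicts conversion up, not conversion down; predicts selectivity up, not selectivity down; predicts pressure drop low, not pressure drop high)
(D) filter breakthrough — off-color product match; yield down miss; odor noted match; conversion down match; selectivity down match; pressure drop high match
(B) alone accounts for all the evidence.

B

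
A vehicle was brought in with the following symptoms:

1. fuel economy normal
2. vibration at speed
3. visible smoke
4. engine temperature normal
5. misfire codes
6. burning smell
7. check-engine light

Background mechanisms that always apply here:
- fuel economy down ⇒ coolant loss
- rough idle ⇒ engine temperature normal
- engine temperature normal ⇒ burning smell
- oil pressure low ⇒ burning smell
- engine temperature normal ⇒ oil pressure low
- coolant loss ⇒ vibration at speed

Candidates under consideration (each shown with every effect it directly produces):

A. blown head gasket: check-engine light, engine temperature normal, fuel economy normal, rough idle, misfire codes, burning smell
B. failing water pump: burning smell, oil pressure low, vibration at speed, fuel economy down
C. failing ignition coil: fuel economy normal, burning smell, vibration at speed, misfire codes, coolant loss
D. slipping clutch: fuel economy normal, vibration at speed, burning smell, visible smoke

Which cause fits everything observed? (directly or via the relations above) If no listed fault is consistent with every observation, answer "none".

none

Testing each hypothesis:
(A) blown head gasket — fuel economy normal +; vibration at speed -; visible smoke -; engine temperature normal +; misfire codes +; burning smell +; check-engine light +
(B) failing water pump — fuel economy normal -; vibration at speed +; visible smoke -; engine temperature normal -; misfire codes -; burning smell +; check-engine light -
(C) failing ignition coil — fuel economy normal +; vibration at speed +; visible smoke -; engine temperature normal -; misfire codes +; burning smell +; check-engine light -
(D) slipping clutch — fuel economy normal +; vibration at speed +; visible smoke +; engine temperature normal -; misfire codes -; burning smell +; check-engine light -
Every candidate fails on at least one observation.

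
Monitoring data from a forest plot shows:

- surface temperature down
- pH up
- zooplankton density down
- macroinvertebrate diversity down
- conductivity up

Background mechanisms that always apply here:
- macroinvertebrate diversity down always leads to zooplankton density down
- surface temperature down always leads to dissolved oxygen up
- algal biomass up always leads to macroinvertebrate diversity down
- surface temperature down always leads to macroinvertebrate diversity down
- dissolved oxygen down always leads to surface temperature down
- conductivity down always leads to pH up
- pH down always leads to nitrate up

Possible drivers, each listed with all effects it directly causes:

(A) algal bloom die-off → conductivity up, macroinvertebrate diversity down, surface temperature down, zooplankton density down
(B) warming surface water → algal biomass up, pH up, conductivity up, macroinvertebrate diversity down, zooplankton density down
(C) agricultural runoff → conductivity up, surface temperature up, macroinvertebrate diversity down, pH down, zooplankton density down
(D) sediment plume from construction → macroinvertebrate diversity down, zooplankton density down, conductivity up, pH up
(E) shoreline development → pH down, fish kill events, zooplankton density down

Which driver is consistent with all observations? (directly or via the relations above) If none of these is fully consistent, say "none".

none

Per-candidate check:
(A) algal bloom die-off — surface temperature down yes; pH up NO; zooplankton density down yes; macroinvertebrate diversity down yes; conductivity up yes
(B) warming surface water — surface temperature down NO; pH up yes; zooplankton density down yes; macroinvertebrate diversity down yes; conductivity up yes
(C) agricultural runoff — fails on surface temperature down, pH up (predicts surface temperature up, not surface temperature down; predicts pH down, not pH up)
(D) sediment plume from construction — surface temperature down NO; pH up yes; zooplankton density down yes; macroinvertebrate diversity down yes; conductivity up yes
(E) shoreline development — fails on surface temperature down, pH up, macroinvertebrate diversity down, conductivity up (predicts pH down, not pH up)
Every candidate fails on at least one observation.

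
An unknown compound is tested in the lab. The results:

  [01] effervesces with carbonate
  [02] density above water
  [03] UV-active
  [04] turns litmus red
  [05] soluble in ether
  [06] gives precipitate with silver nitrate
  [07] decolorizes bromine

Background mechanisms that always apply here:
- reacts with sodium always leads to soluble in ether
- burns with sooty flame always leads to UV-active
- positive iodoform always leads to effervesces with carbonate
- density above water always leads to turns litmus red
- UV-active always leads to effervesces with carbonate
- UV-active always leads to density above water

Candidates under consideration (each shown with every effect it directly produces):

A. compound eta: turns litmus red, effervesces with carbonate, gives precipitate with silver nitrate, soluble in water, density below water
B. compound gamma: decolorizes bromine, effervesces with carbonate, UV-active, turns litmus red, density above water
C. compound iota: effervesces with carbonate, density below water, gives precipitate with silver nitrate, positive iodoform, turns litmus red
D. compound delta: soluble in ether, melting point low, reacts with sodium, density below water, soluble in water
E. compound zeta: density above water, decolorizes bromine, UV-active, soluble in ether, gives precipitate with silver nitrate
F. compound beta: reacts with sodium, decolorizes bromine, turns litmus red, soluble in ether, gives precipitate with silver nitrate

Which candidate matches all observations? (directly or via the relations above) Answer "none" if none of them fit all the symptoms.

E

Testing each hypothesis:
(A) compound eta — effervesces with carbonate match; density above water miss; UV-active miss; turns litmus red match; soluble in ether miss; gives precipitate with silver nitrate match; decolorizes bromine miss
(B) compound gamma — does not account for soluble in ether, gives precipitate with silver nitrate
(C) compound iota — fails on density above water, UV-active, soluble in ether, decolorizes bromine (predicts density below water, not density above water)
(D) compound delta — effervesces with carbonate miss; density above water miss; UV-active miss; turns litmus red miss; soluble in ether match; gives precipitate with silver nitrate miss; decolorizes bromine miss
(E) compound zeta — accounts for every observation (effervesces with carbonate via UV-active → effervesces with carbonate)
(F) compound beta — does not account for effervesces with carbonate, density above water, UV-active
(E) alone accounts for all the evidence.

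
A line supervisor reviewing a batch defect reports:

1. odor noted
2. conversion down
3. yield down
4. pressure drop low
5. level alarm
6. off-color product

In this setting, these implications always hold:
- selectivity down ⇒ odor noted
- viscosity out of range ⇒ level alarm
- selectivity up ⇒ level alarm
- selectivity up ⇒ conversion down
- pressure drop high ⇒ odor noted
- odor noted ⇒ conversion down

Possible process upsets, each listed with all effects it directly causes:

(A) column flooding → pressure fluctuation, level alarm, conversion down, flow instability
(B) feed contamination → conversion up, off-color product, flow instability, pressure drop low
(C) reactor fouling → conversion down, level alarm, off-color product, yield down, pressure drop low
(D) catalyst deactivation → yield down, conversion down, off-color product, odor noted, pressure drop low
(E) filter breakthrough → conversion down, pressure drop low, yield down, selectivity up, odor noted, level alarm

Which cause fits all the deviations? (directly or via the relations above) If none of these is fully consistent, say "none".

Per-candidate check:
(A) column flooding — does not account for odor noted, yield down, pressure drop low, off-color product
(B) feed contamination — odor noted -; conversion down -; yield down -; pressure drop low +; level alarm -; off-color product +
(C) reactor fouling — odor noted -; conversion down +; yield down +; pressure drop low +; level alarm +; off-color product +
(D) catalyst deactivation — does not account for level alarm
(E) filter breakthrough — does not account for off-color product
No candidate is consistent with all observations.

none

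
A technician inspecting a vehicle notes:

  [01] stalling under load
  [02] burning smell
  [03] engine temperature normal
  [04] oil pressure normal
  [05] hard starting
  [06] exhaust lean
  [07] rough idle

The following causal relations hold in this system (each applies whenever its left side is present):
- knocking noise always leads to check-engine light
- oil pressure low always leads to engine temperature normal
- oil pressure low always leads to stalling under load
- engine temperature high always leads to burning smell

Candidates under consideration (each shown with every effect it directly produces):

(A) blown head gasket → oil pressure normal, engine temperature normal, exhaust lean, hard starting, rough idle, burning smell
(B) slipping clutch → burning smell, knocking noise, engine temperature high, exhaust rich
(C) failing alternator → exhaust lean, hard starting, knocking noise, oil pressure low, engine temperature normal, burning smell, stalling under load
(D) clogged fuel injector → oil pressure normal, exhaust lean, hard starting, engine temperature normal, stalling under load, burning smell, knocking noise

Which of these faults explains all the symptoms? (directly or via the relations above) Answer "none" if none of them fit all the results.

Checking each candidate against the observations:
(A) blown head gasket — does not account for stalling under load
(B) slipping clutch — fails on stalling under load, engine temperature normal, oil pressure normal, hard starting, exhaust lean, rough idle (predicts engine temperature high, not engine temperature normal; predicts exhaust rich, not exhaust lean)
(C) failing alternator — stalling under load ✓; burning smell ✓; engine temperature normal ✓; oil pressure normal ✗; hard starting ✓; exhaust lean ✓; rough idle ✗
(D) clogged fuel injector — stalling under load ✓; burning smell ✓; engine temperature normal ✓; oil pressure normal ✓; hard starting ✓; exhaust lean ✓; rough idle ✗
Every candidate fails on at least one observation.

none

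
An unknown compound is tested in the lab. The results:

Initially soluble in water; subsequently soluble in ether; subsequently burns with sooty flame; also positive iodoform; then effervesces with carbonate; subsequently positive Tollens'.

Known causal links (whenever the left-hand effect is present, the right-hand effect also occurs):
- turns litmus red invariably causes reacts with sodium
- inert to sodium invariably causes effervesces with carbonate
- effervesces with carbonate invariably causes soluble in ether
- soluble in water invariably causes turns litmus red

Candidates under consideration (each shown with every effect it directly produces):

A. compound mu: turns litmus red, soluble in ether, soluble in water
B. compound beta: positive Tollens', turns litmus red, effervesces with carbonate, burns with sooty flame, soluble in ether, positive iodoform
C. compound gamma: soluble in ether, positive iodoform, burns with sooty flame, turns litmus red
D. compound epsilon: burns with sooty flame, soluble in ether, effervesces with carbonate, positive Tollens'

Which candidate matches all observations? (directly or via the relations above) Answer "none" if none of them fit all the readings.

Checking each candidate against the observations:
(A) compound mu — does not account for burns with sooty flame, positive iodoform, effervesces with carbonate, positive Tollens'
(B) compound beta — soluble in water miss; soluble in ether match; burns with sooty flame match; positive iodoform match; effervesces with carbonate match; positive Tollens' match
(C) compound gamma — does not account for soluble in water, effervesces with carbonate, positive Tollens'
(D) compound epsilon — does not account for soluble in water, positive iodoform
None of the listed candidates fits everything.

none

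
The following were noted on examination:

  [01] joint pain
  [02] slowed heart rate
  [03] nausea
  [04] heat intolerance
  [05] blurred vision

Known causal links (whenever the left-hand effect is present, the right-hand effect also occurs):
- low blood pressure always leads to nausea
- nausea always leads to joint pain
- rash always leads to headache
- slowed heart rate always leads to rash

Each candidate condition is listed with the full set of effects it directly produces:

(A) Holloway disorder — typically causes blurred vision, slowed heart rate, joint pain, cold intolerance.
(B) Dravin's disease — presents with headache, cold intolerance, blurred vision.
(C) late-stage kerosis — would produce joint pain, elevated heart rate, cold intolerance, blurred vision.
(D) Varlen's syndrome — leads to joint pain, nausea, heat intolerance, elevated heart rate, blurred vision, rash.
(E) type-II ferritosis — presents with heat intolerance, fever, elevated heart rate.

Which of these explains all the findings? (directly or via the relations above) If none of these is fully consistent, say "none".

For each candidate, compare predicted effects to what was observed:
(A) Holloway disorder — fails on nausea, heat intolerance (predicts cold intolerance, not heat intolerance)
(B) Dravin's disease — fails on joint pain, slowed heart rate, nausea, heat intolerance (predicts cold intolerance, not heat intolerance)
(C) late-stage kerosis — fails on slowed heart rate, nausea, heat intolerance (predicts elevated heart rate, not slowed heart rate; predicts cold intolerance, not heat intolerance)
(D) Varlen's syndrome — joint pain +; slowed heart rate -; nausea +; heat intolerance +; blurred vision +
(E) type-II ferritosis — fails on joint pain, slowed heart rate, nausea, blurred vision (predicts elevated heart rate, not slowed heart rate)
None of the listed candidates fits everything.

none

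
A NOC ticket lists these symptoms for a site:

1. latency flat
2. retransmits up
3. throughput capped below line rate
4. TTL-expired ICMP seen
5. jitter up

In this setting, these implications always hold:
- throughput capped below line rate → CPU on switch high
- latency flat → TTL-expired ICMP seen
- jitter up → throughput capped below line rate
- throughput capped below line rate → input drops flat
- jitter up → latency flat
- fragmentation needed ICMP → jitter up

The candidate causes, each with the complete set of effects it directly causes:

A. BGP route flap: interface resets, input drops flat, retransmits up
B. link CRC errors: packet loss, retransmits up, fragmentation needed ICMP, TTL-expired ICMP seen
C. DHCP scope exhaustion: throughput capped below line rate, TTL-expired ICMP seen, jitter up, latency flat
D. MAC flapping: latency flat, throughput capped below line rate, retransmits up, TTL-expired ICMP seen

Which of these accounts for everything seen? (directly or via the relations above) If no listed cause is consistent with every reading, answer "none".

For each candidate, compare predicted effects to what was observed:
(A) BGP route flap — latency flat -; retransmits up +; throughput capped below line rate -; TTL-expired ICMP seen -; jitter up -
(B) link CRC errors — latency flat + (by fragmentation needed ICMP → jitter up → latency flat); retransmits up +; throughput capped below line rate + (by fragmentation needed ICMP → jitter up → throughput capped below line rate); TTL-expired ICMP seen +; jitter up + (by fragmentation needed ICMP → jitter up)
(C) DHCP scope exhaustion — does not account for retransmits up
(D) MAC flapping — does not account for jitter up
(B) is the only candidate with no mismatches.

B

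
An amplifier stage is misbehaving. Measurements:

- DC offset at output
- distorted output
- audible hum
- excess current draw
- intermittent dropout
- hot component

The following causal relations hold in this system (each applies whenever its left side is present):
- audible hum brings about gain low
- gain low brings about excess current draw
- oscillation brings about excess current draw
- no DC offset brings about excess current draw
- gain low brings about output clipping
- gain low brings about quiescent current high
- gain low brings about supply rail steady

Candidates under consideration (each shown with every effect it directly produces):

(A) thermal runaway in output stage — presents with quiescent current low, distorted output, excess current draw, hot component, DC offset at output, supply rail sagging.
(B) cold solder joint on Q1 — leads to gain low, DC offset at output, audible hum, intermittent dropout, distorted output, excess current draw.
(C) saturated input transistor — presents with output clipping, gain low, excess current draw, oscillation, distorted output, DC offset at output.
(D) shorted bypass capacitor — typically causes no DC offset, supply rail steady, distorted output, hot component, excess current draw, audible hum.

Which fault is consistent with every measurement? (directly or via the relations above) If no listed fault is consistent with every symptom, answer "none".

none

For each candidate, compare predicted effects to what was observed:
(A) thermal runaway in output stage — DC offset at output match; distorted output match; audible hum miss; excess current draw match; intermittent dropout miss; hot component match
(B) cold solder joint on Q1 — DC offset at output match; distorted output match; audible hum match; excess current draw match; intermittent dropout match; hot component miss
(C) saturated input transistor — does not account for audible hum, intermittent dropout, hot component
(D) shorted bypass capacitor — fails on DC offset at output, intermittent dropout (predicts no DC offset, not DC offset at output)
No candidate is consistent with all observations.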